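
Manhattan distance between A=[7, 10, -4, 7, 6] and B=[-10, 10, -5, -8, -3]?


d = |7+ 10| + |10-10| + |-4+ 5| + |7+ 8| + |6+ 3|
  = 17 + 0 + 1 + 15 + 9
  = 42

42


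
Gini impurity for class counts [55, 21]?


Probabilities: [55/76, 21/76] ≈ [0.7237, 0.2763]
Σpᵢ² = (3025 + 441)/76² = 3466/5776
Gini = 1 - Σpᵢ² = 1 - 3466/5776 = 0.3999

0.3999


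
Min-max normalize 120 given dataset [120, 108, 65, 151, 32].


min=32, max=151
(120-32)/(151-32) = 88/119 = 0.7395

0.7395


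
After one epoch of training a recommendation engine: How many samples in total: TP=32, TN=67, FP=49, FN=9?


Total = TP + TN + FP + FN
= 32 + 67 + 49 + 9
= 157
(Predicted positive: 81, predicted negative: 76)

157


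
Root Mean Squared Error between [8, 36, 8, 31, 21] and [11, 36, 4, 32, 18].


MSE = 35/5 = 7
RMSE = √(35/5) = 2.6458

2.6458


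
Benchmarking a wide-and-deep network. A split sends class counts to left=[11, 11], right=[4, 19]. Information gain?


Parent = [15, 30], H_parent = 0.9183
H_left = 1 (n=22), H_right = 0.6666 (n=23)
H_children = (22/45)·1 + (23/45)·0.6666 = 0.8296
IG = 0.9183 - 0.8296 = 0.0887

0.0887


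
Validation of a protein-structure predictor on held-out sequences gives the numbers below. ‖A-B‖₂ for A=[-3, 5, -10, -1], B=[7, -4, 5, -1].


d = √((-3-7)² + (5+ 4)² + (-10-5)² + (-1+ 1)²)
  = √(100 + 81 + 225 + 0)
  = √406 = 20.1494

20.1494


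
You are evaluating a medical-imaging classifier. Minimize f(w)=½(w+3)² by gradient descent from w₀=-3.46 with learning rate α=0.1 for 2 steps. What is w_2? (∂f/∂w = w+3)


step 1: grad = -3.46+3 = -0.46; w = -3.46 - 0.1·(-0.46) = -3.414
step 2: grad = -3.414+3 = -0.414; w = -3.414 - 0.1·(-0.414) = -3.3726

-3.3726


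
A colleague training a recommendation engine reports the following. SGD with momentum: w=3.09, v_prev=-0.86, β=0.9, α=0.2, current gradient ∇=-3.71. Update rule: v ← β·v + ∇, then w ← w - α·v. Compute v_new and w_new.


v_new = 0.9·-0.86 - 3.71 = -0.774 - 3.71 = -4.484
w_new = 3.09 - 0.2·-4.484 = 3.09 + 0.8968 = 3.9868

v_new=-4.484, w_new=3.9868


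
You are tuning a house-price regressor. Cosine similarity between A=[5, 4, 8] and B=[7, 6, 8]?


A·B = 5·7 + 4·6 + 8·8 = 123
‖A‖ = √105 = 10.247, ‖B‖ = √149 = 12.2066
cos = 123/(√105·√149) = 123/√15645 = 0.9834

0.9834


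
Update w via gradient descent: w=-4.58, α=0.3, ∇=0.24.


w_new = w - α·∇
= -4.58 - 0.3·0.24
= -4.58 - 0.072
= -4.652

-4.652


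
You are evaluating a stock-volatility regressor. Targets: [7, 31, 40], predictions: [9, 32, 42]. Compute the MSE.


Squared errors: (7-9)²=4, (31-32)²=1, (40-42)²=4
Sum = 9
MSE = 9/3 = 3

3


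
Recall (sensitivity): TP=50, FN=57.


Recall = TP/(TP+FN)
= 50/(50+57)
= 50/107 = 46.73%

46.73%


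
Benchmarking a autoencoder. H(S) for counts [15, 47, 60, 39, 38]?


Probabilities: [15/199, 47/199, 60/199, 39/199, 38/199] ≈ [0.0754, 0.2362, 0.3015, 0.196, 0.191]
H = -((15/199)·log₂(15/199) + (47/199)·log₂(47/199) + (60/199)·log₂(60/199) + (39/199)·log₂(39/199) + (38/199)·log₂(38/199))
  = 2.2113 bits

2.2113 bits


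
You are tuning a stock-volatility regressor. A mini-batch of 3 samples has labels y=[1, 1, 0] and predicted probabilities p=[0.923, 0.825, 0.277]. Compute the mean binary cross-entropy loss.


L[0] = -ln(0.923) = 0.0801
L[1] = -ln(0.825) = 0.1924
L[2] = -ln(1-0.277) = -ln(0.723) = 0.3243
mean = (0.0801 + 0.1924 + 0.3243)/3 = 0.1989

0.1989


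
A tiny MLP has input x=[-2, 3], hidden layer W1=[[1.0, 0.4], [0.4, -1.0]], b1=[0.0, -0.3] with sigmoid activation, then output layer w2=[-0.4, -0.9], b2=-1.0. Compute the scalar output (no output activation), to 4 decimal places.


z1[0] = (1.0)·(-2) + (0.4)·(3) + 0.0 = -0.8
z1[1] = (0.4)·(-2) + (-1.0)·(3) - 0.3 = -4.1
h = sigmoid(z1) = [0.31, 0.0163]
output = (-0.4)·(0.31) + (-0.9)·(0.0163) - 1.0 = -1.1387

-1.1387


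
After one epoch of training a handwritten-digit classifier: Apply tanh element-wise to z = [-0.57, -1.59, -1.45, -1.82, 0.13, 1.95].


tanh(-0.57) = -0.5154
tanh(-1.59) = -0.9201
tanh(-1.45) = -0.8957
tanh(-1.82) = -0.9488
tanh(0.13) = 0.1293
tanh(1.95) = 0.9603
result = [-0.5154, -0.9201, -0.8957, -0.9488, 0.1293, 0.9603]

[-0.5154, -0.9201, -0.8957, -0.9488, 0.1293, 0.9603]


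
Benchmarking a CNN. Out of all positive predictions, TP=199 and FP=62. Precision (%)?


Precision = TP/(TP+FP)
= 199/(199+62)
= 199/261 = 76.25%

76.25%


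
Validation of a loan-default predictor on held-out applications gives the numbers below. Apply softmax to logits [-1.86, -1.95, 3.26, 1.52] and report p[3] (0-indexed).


Exponentials: e^-1.86=0.1557, e^-1.95=0.1423, e^3.26=26.0495, e^1.52=4.5722
Sum = 30.9197
Softmax = [0.005, 0.0046, 0.8425, 0.1479]
p[3] = 4.5722/30.9197 = 0.1479

0.1479


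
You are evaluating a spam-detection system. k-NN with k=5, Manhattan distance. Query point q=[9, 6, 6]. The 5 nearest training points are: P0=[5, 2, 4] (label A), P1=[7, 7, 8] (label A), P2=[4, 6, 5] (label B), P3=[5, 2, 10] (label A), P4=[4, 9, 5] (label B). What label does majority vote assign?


d(q,P0) = 10  (label A)
d(q,P1) = 5  (label A)
d(q,P2) = 6  (label B)
d(q,P3) = 12  (label A)
d(q,P4) = 9  (label B)
Votes: A=3, B=2
Majority → A

A


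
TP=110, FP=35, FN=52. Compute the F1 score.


Precision = 110/145 = 0.7586
Recall = 110/162 = 0.679
F1 = 2·P·R/(P+R) = 2·TP/(2·TP+FP+FN) = 220/(220+35+52) = 220/307 = 0.7166

0.7166


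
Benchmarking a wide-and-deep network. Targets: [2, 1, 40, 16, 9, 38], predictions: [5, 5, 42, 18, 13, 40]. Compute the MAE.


Absolute errors: |2-5|=3, |1-5|=4, |40-42|=2, |16-18|=2, |9-13|=4, |38-40|=2
Sum = 17
MAE = 17/6 = 17/6

17/6


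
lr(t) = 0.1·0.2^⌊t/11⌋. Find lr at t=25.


n_drops = ⌊25/11⌋ = 2
lr = 0.1·0.2^2 = 0.1·0.04 = 0.004

0.004


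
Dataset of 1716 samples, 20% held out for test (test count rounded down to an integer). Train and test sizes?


Test = ⌊1716·20/100⌋ = 343
Train = 1716 - 343 = 1373

Train: 1373, Test: 343


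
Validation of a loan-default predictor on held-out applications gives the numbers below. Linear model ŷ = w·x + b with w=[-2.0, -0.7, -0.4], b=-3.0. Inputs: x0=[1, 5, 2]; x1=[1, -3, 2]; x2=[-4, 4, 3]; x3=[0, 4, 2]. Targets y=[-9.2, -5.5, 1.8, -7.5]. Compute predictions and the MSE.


ŷ0 = (-2.0)·(1) + (-0.7)·(5) + (-0.4)·(2) - 3.0 = -9.3
ŷ1 = (-2.0)·(1) + (-0.7)·(-3) + (-0.4)·(2) - 3.0 = -3.7
ŷ2 = (-2.0)·(-4) + (-0.7)·(4) + (-0.4)·(3) - 3.0 = 1.0
ŷ3 = (-2.0)·(0) + (-0.7)·(4) + (-0.4)·(2) - 3.0 = -6.6
errors² = [0.01, 3.24, 0.64, 0.81]
MSE = 4.7000/4 = 1.175

1.175


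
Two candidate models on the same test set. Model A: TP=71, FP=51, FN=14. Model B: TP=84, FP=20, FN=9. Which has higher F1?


Model A: P=71/122=0.582, R=71/85=0.8353, F1=2PR/(P+R)=2TP/(2TP+FP+FN)=142/207=0.686
Model B: P=84/104=0.8077, R=84/93=0.9032, F1=2PR/(P+R)=2TP/(2TP+FP+FN)=168/197=0.8528
0.686 < 0.8528 → Model B

Model B


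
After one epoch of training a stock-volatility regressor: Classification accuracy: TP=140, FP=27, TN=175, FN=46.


Accuracy = (TP+TN)/(TP+TN+FP+FN)
= (140+175)/(388)
= 315/388 = 81.19%

81.19%


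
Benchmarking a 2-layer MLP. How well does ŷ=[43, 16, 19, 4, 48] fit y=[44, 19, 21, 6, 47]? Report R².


ȳ = 27.4
SS_res = Σ(y-ŷ)² = 19
SS_tot = Σ(y-ȳ)² = 1229.2
R² = 1 - SS_res/SS_tot = 1 - 0.0155 = 0.9845

0.9845


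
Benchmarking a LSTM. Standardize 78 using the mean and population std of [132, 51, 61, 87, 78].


μ = 81.8, σ = 28.0813
z = (78 - 81.8)/28.0813 = -0.1353

-0.1353


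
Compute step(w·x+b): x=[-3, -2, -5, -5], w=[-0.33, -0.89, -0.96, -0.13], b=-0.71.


z = (-3)·(-0.33) + (-2)·(-0.89) + (-5)·(-0.96) + (-5)·(-0.13) - 0.71
  = 7.51
step(z) = 1 (z≥0)

1


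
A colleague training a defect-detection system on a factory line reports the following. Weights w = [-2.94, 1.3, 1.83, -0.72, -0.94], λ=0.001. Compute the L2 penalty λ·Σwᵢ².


‖w‖₂² = (-2.94)² + (1.3)² + (1.83)² + (-0.72)² + (-0.94)²
     = 8.6436 + 1.69 + 3.3489 + 0.5184 + 0.8836
     = 15.0845
λ·‖w‖₂² = 0.001·15.0845 = 0.015085

0.015085


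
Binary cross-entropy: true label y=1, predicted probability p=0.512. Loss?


BCE = -[y·ln(p) + (1-y)·ln(1-p)]
= -1·ln(0.512) - 0
= -ln(0.512) = 0.6694

0.6694


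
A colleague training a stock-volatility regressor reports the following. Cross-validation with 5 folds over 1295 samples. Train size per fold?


Fold size = 1295/5 = 259
Training per fold = 1295 - 259 = 1036

1036


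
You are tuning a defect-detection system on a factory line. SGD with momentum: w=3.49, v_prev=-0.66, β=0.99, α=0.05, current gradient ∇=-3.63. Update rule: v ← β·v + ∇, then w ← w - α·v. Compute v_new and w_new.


v_new = 0.99·-0.66 - 3.63 = -0.6534 - 3.63 = -4.2834
w_new = 3.49 - 0.05·-4.2834 = 3.49 + 0.21417 = 3.70417

v_new=-4.2834, w_new=3.70417


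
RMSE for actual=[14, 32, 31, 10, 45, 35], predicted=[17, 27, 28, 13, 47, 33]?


MSE = 60/6 = 10
RMSE = √(60/6) = 3.1623

3.1623


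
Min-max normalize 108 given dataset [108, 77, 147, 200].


min=77, max=200
(108-77)/(200-77) = 31/123 = 0.252

0.252


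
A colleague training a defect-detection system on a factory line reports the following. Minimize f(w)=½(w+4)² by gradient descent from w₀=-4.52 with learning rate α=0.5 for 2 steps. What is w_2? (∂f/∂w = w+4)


step 1: grad = -4.52+4 = -0.52; w = -4.52 - 0.5·(-0.52) = -4.26
step 2: grad = -4.26+4 = -0.26; w = -4.26 - 0.5·(-0.26) = -4.13

-4.13


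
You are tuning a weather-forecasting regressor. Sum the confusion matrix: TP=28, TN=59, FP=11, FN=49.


Total = TP + TN + FP + FN
= 28 + 59 + 11 + 49
= 147
(Predicted positive: 39, predicted negative: 108)

147


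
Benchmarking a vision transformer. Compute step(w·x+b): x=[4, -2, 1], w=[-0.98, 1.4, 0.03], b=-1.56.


z = (4)·(-0.98) + (-2)·(1.4) + (1)·(0.03) - 1.56
  = -8.25
step(z) = 0 (z<0)

0


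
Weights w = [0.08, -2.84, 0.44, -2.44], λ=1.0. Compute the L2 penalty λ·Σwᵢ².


‖w‖₂² = (0.08)² + (-2.84)² + (0.44)² + (-2.44)²
     = 0.0064 + 8.0656 + 0.1936 + 5.9536
     = 14.2192
λ·‖w‖₂² = 1.0·14.2192 = 14.2192

14.2192


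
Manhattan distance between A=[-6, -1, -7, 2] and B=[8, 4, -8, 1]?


d = |-6-8| + |-1-4| + |-7+ 8| + |2-1|
  = 14 + 5 + 1 + 1
  = 21

21


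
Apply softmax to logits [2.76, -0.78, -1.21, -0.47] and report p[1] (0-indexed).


Exponentials: e^2.76=15.7998, e^-0.78=0.4584, e^-1.21=0.2982, e^-0.47=0.625
Sum = 17.1814
Softmax = [0.9196, 0.0267, 0.0174, 0.0364]
p[1] = 0.4584/17.1814 = 0.0267

0.0267


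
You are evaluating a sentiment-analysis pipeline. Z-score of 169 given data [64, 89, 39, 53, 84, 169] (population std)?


μ = 83, σ = 42.0912
z = (169 - 83)/42.0912 = 2.0432

2.0432


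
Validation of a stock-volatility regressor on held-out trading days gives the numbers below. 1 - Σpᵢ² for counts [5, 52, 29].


Probabilities: [5/86, 52/86, 29/86] ≈ [0.0581, 0.6047, 0.3372]
Σpᵢ² = (25 + 2704 + 841)/86² = 3570/7396
Gini = 1 - Σpᵢ² = 1 - 3570/7396 = 0.5173

0.5173


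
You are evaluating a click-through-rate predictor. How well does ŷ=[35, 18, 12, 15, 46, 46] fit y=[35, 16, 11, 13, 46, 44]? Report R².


ȳ = 27.5
SS_res = Σ(y-ŷ)² = 13
SS_tot = Σ(y-ȳ)² = 1285.5
R² = 1 - SS_res/SS_tot = 1 - 0.0101 = 0.9899

0.9899


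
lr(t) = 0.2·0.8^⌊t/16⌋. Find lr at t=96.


n_drops = ⌊96/16⌋ = 6
lr = 0.2·0.8^6 = 0.2·0.262144 = 0.0524288

0.0524288


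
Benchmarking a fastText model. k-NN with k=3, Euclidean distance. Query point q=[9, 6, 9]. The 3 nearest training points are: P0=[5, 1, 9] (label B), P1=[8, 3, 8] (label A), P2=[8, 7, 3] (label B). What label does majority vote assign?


d(q,P0) = 6.4031  (label B)
d(q,P1) = 3.3166  (label A)
d(q,P2) = 6.1644  (label B)
Votes: A=1, B=2
Majority → B

B


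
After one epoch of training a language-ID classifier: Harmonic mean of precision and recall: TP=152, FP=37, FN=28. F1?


Precision = 152/189 = 0.8042
Recall = 152/180 = 0.8444
F1 = 2·P·R/(P+R) = 2·TP/(2·TP+FP+FN) = 304/(304+37+28) = 304/369 = 0.8238

0.8238


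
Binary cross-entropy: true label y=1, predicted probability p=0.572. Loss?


BCE = -[y·ln(p) + (1-y)·ln(1-p)]
= -1·ln(0.572) - 0
= -ln(0.572) = 0.5586

0.5586


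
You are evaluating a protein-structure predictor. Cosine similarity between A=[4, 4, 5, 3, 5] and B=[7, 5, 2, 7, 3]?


A·B = 4·7 + 4·5 + 5·2 + 3·7 + 5·3 = 94
‖A‖ = √91 = 9.5394, ‖B‖ = √136 = 11.6619
cos = 94/(√91·√136) = 94/√12376 = 0.845

0.845


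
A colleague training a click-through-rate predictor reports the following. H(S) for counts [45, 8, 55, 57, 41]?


Probabilities: [45/206, 8/206, 55/206, 57/206, 41/206] ≈ [0.2184, 0.0388, 0.267, 0.2767, 0.199]
H = -((45/206)·log₂(45/206) + (8/206)·log₂(8/206) + (55/206)·log₂(55/206) + (57/206)·log₂(57/206) + (41/206)·log₂(41/206))
  = 2.1465 bits

2.1465 bits


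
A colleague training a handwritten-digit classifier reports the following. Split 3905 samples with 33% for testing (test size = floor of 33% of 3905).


Test = ⌊3905·33/100⌋ = 1288
Train = 3905 - 1288 = 2617

Train: 2617, Test: 1288


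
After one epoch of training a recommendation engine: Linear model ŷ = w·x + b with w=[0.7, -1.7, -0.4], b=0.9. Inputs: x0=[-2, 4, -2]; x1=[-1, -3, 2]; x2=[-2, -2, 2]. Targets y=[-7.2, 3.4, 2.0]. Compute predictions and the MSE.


ŷ0 = (0.7)·(-2) + (-1.7)·(4) + (-0.4)·(-2) + 0.9 = -6.5
ŷ1 = (0.7)·(-1) + (-1.7)·(-3) + (-0.4)·(2) + 0.9 = 4.5
ŷ2 = (0.7)·(-2) + (-1.7)·(-2) + (-0.4)·(2) + 0.9 = 2.1
errors² = [0.49, 1.21, 0.01]
MSE = 1.7100/3 = 0.57

0.57


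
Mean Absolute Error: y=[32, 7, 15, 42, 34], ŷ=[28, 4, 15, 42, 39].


Absolute errors: |32-28|=4, |7-4|=3, |15-15|=0, |42-42|=0, |34-39|=5
Sum = 12
MAE = 12/5 = 12/5

12/5


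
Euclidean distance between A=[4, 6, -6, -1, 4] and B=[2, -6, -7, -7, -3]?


d = √((4-2)² + (6+ 6)² + (-6+ 7)² + (-1+ 7)² + (4+ 3)²)
  = √(4 + 144 + 1 + 36 + 49)
  = √234 = 15.2971

15.2971


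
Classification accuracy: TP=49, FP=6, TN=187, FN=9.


Accuracy = (TP+TN)/(TP+TN+FP+FN)
= (49+187)/(251)
= 236/251 = 94.02%

94.02%


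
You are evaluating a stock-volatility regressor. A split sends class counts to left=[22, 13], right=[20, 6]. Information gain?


Parent = [42, 19], H_parent = 0.8949
H_left = 0.9518 (n=35), H_right = 0.7793 (n=26)
H_children = (35/61)·0.9518 + (26/61)·0.7793 = 0.8783
IG = 0.8949 - 0.8783 = 0.0166

0.0166


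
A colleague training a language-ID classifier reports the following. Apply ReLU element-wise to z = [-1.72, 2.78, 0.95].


ReLU(-1.72) = max(0, -1.72) = 0.0
ReLU(2.78) = max(0, 2.78) = 2.78
ReLU(0.95) = max(0, 0.95) = 0.95
result = [0.0, 2.78, 0.95]

[0.0, 2.78, 0.95]


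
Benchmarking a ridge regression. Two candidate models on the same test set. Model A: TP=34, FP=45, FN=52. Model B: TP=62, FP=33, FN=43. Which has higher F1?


Model A: P=34/79=0.4304, R=34/86=0.3953, F1=2PR/(P+R)=2TP/(2TP+FP+FN)=68/165=0.4121
Model B: P=62/95=0.6526, R=62/105=0.5905, F1=2PR/(P+R)=2TP/(2TP+FP+FN)=124/200=0.62
0.4121 < 0.62 → Model B

Model B


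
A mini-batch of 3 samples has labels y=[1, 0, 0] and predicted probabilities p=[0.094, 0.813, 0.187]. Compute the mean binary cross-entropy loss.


L[0] = -ln(0.094) = 2.3645
L[1] = -ln(1-0.813) = -ln(0.187) = 1.6766
L[2] = -ln(1-0.187) = -ln(0.813) = 0.207
mean = (2.3645 + 1.6766 + 0.207)/3 = 1.416

1.416


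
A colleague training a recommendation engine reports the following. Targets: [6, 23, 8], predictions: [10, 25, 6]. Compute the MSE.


Squared errors: (6-10)²=16, (23-25)²=4, (8-6)²=4
Sum = 24
MSE = 24/3 = 8

8


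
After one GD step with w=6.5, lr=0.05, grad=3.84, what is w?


w_new = w - α·∇
= 6.5 - 0.05·3.84
= 6.5 - 0.192
= 6.308

6.308


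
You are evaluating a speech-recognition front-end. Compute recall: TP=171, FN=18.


Recall = TP/(TP+FN)
= 171/(171+18)
= 171/189 = 90.48%

90.48%


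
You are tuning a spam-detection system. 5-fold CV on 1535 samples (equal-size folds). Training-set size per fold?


Fold size = 1535/5 = 307
Training per fold = 1535 - 307 = 1228

1228


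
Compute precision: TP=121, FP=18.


Precision = TP/(TP+FP)
= 121/(121+18)
= 121/139 = 87.05%

87.05%


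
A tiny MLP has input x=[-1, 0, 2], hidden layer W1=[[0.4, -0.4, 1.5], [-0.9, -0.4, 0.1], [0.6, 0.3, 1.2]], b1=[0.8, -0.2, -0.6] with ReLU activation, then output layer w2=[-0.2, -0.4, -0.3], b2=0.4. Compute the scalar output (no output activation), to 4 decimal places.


z1[0] = (0.4)·(-1) + (-0.4)·(0) + (1.5)·(2) + 0.8 = 3.4
z1[1] = (-0.9)·(-1) + (-0.4)·(0) + (0.1)·(2) - 0.2 = 0.9
z1[2] = (0.6)·(-1) + (0.3)·(0) + (1.2)·(2) - 0.6 = 1.2
h = ReLU(z1) = [3.4, 0.9, 1.2]
output = (-0.2)·(3.4) + (-0.4)·(0.9) + (-0.3)·(1.2) + 0.4 = -1.0

-1.0


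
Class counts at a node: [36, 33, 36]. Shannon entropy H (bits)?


Probabilities: [36/105, 33/105, 36/105] ≈ [0.3429, 0.3143, 0.3429]
H = -((36/105)·log₂(36/105) + (33/105)·log₂(33/105) + (36/105)·log₂(36/105))
  = 1.5838 bits

1.5838 bits


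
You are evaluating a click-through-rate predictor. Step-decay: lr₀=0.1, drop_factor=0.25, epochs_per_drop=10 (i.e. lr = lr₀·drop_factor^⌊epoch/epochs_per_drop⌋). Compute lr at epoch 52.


n_drops = ⌊52/10⌋ = 5
lr = 0.1·0.25^5 = 0.1·0.0009765625 = 0.00009765625

0.00009765625


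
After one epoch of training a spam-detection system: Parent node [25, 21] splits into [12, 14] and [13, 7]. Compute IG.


Parent = [25, 21], H_parent = 0.9945
H_left = 0.9957 (n=26), H_right = 0.9341 (n=20)
H_children = (26/46)·0.9957 + (20/46)·0.9341 = 0.9689
IG = 0.9945 - 0.9689 = 0.0256

0.0256


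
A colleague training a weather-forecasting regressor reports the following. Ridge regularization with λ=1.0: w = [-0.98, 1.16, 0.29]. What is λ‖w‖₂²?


‖w‖₂² = (-0.98)² + (1.16)² + (0.29)²
     = 0.9604 + 1.3456 + 0.0841
     = 2.3901
λ·‖w‖₂² = 1.0·2.3901 = 2.3901

2.3901


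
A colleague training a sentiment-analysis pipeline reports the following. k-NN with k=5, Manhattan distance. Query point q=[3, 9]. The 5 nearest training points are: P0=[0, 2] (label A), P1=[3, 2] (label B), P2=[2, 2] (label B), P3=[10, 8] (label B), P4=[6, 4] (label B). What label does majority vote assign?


d(q,P0) = 10  (label A)
d(q,P1) = 7  (label B)
d(q,P2) = 8  (label B)
d(q,P3) = 8  (label B)
d(q,P4) = 8  (label B)
Votes: A=1, B=4
Majority → B

B


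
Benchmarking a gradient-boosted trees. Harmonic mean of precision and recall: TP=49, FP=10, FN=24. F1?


Precision = 49/59 = 0.8305
Recall = 49/73 = 0.6712
F1 = 2·P·R/(P+R) = 2·TP/(2·TP+FP+FN) = 98/(98+10+24) = 98/132 = 0.7424

0.7424


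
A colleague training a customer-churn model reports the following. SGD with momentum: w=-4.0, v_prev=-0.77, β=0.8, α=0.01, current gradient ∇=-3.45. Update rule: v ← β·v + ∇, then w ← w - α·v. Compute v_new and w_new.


v_new = 0.8·-0.77 - 3.45 = -0.616 - 3.45 = -4.066
w_new = -4.0 - 0.01·-4.066 = -4.0 + 0.04066 = -3.95934

v_new=-4.066, w_new=-3.95934


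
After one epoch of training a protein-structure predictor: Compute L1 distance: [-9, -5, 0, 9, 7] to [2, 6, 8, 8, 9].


d = |-9-2| + |-5-6| + |0-8| + |9-8| + |7-9|
  = 11 + 11 + 8 + 1 + 2
  = 33

33


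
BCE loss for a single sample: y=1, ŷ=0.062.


BCE = -[y·ln(p) + (1-y)·ln(1-p)]
= -1·ln(0.062) - 0
= -ln(0.062) = 2.7806

2.7806


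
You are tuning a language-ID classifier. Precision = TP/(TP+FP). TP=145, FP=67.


Precision = TP/(TP+FP)
= 145/(145+67)
= 145/212 = 68.4%

68.4%


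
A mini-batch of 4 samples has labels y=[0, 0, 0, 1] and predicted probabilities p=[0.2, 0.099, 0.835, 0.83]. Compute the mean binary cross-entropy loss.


L[0] = -ln(1-0.2) = -ln(0.8) = 0.2231
L[1] = -ln(1-0.099) = -ln(0.901) = 0.1043
L[2] = -ln(1-0.835) = -ln(0.165) = 1.8018
L[3] = -ln(0.83) = 0.1863
mean = (0.2231 + 0.1043 + 1.8018 + 0.1863)/4 = 0.5789

0.5789


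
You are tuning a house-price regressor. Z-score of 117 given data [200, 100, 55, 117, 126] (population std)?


μ = 119.6, σ = 47.0515
z = (117 - 119.6)/47.0515 = -0.0553

-0.0553


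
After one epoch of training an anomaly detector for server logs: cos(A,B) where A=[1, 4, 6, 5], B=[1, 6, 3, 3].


A·B = 1·1 + 4·6 + 6·3 + 5·3 = 58
‖A‖ = √78 = 8.8318, ‖B‖ = √55 = 7.4162
cos = 58/(√78·√55) = 58/√4290 = 0.8855

0.8855


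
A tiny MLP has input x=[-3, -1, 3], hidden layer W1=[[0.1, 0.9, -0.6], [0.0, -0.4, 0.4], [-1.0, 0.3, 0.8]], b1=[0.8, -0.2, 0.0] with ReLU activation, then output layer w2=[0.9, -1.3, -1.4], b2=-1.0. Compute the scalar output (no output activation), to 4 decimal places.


z1[0] = (0.1)·(-3) + (0.9)·(-1) + (-0.6)·(3) + 0.8 = -2.2
z1[1] = (0.0)·(-3) + (-0.4)·(-1) + (0.4)·(3) - 0.2 = 1.4
z1[2] = (-1.0)·(-3) + (0.3)·(-1) + (0.8)·(3) + 0.0 = 5.1
h = ReLU(z1) = [0.0, 1.4, 5.1]
output = (0.9)·(0.0) + (-1.3)·(1.4) + (-1.4)·(5.1) - 1.0 = -9.96

-9.96


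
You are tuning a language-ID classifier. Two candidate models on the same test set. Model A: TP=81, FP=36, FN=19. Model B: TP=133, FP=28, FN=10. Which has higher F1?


Model A: P=81/117=0.6923, R=81/100=0.81, F1=2PR/(P+R)=2TP/(2TP+FP+FN)=162/217=0.7465
Model B: P=133/161=0.8261, R=133/143=0.9301, F1=2PR/(P+R)=2TP/(2TP+FP+FN)=266/304=0.875
0.7465 < 0.875 → Model B

Model B


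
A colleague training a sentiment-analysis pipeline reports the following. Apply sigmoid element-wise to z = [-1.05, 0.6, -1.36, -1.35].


σ(-1.05) = 1/(1+e^1.05) = 0.2592
σ(0.6) = 1/(1+e^-0.6) = 0.6457
σ(-1.36) = 1/(1+e^1.36) = 0.2042
σ(-1.35) = 1/(1+e^1.35) = 0.2059
result = [0.2592, 0.6457, 0.2042, 0.2059]

[0.2592, 0.6457, 0.2042, 0.2059]


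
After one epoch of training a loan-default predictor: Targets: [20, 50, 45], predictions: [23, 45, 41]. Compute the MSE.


Squared errors: (20-23)²=9, (50-45)²=25, (45-41)²=16
Sum = 50
MSE = 50/3 = 50/3

50/3


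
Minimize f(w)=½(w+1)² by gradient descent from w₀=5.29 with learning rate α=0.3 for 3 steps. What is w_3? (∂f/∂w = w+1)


step 1: grad = 5.29+1 = 6.29; w = 5.29 - 0.3·(6.29) = 3.403
step 2: grad = 3.403+1 = 4.403; w = 3.403 - 0.3·(4.403) = 2.0821
step 3: grad = 2.0821+1 = 3.0821; w = 2.0821 - 0.3·(3.0821) = 1.15747

1.15747


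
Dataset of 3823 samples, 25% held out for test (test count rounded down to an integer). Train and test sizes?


Test = ⌊3823·25/100⌋ = 955
Train = 3823 - 955 = 2868

Train: 2868, Test: 955


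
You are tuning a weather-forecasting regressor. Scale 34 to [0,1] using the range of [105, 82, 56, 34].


min=34, max=105
(34-34)/(105-34) = 0/71 = 0.0

0.0


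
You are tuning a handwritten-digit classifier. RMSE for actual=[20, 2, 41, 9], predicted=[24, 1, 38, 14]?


MSE = 51/4 = 12.75
RMSE = √(51/4) = 3.5707

3.5707


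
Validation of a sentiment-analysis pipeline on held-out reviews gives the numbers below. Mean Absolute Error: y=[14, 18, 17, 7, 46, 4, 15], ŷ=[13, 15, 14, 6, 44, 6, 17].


Absolute errors: |14-13|=1, |18-15|=3, |17-14|=3, |7-6|=1, |46-44|=2, |4-6|=2, |15-17|=2
Sum = 14
MAE = 14/7 = 2

2


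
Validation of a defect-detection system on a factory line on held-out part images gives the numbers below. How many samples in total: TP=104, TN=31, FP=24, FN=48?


Total = TP + TN + FP + FN
= 104 + 31 + 24 + 48
= 207
(Predicted positive: 128, predicted negative: 79)

207


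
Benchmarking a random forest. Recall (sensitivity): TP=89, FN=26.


Recall = TP/(TP+FN)
= 89/(89+26)
= 89/115 = 77.39%

77.39%


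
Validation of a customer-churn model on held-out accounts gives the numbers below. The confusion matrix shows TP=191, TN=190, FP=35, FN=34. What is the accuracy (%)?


Accuracy = (TP+TN)/(TP+TN+FP+FN)
= (191+190)/(450)
= 381/450 = 84.67%

84.67%


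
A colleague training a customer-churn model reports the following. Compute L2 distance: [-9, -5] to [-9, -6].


d = √((-9+ 9)² + (-5+ 6)²)
  = √(0 + 1)
  = √1 = 1.0

1.0


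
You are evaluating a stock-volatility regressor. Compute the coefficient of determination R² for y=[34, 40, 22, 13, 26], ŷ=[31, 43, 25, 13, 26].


ȳ = 27
SS_res = Σ(y-ŷ)² = 27
SS_tot = Σ(y-ȳ)² = 440
R² = 1 - SS_res/SS_tot = 1 - 0.0614 = 0.9386

0.9386


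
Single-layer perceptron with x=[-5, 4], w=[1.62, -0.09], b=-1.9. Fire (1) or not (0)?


z = (-5)·(1.62) + (4)·(-0.09) - 1.9
  = -10.36
step(z) = 0 (z<0)

0


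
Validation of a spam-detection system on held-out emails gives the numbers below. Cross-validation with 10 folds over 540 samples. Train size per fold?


Fold size = 540/10 = 54
Training per fold = 540 - 54 = 486

486


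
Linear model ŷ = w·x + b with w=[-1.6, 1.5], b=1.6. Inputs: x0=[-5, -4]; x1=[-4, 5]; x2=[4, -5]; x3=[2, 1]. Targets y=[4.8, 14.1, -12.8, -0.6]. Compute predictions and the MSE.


ŷ0 = (-1.6)·(-5) + (1.5)·(-4) + 1.6 = 3.6
ŷ1 = (-1.6)·(-4) + (1.5)·(5) + 1.6 = 15.5
ŷ2 = (-1.6)·(4) + (1.5)·(-5) + 1.6 = -12.3
ŷ3 = (-1.6)·(2) + (1.5)·(1) + 1.6 = -0.1
errors² = [1.44, 1.96, 0.25, 0.25]
MSE = 3.9000/4 = 0.975

0.975


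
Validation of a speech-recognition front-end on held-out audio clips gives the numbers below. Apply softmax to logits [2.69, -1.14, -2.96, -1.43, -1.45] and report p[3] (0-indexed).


Exponentials: e^2.69=14.7317, e^-1.14=0.3198, e^-2.96=0.0518, e^-1.43=0.2393, e^-1.45=0.2346
Sum = 15.5772
Softmax = [0.9457, 0.0205, 0.0033, 0.0154, 0.0151]
p[3] = 0.2393/15.5772 = 0.0154

0.0154


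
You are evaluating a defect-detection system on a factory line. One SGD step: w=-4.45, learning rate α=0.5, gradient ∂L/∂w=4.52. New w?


w_new = w - α·∇
= -4.45 - 0.5·4.52
= -4.45 - 2.26
= -6.71

-6.71


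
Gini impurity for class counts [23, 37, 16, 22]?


Probabilities: [23/98, 37/98, 16/98, 22/98] ≈ [0.2347, 0.3776, 0.1633, 0.2245]
Σpᵢ² = (529 + 1369 + 256 + 484)/98² = 2638/9604
Gini = 1 - Σpᵢ² = 1 - 2638/9604 = 0.7253

0.7253


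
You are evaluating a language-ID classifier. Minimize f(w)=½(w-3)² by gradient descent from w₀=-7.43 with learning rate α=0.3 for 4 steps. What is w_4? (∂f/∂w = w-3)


step 1: grad = -7.43-3 = -10.43; w = -7.43 - 0.3·(-10.43) = -4.301
step 2: grad = -4.301-3 = -7.301; w = -4.301 - 0.3·(-7.301) = -2.1107
step 3: grad = -2.1107-3 = -5.1107; w = -2.1107 - 0.3·(-5.1107) = -0.57749
step 4: grad = -0.57749-3 = -3.57749; w = -0.57749 - 0.3·(-3.57749) = 0.495757

0.495757


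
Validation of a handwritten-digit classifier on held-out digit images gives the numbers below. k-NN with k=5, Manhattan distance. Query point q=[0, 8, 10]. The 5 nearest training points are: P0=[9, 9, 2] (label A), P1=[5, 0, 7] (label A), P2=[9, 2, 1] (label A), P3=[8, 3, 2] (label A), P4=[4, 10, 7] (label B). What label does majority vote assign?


d(q,P0) = 18  (label A)
d(q,P1) = 16  (label A)
d(q,P2) = 24  (label A)
d(q,P3) = 21  (label A)
d(q,P4) = 9  (label B)
Votes: A=4, B=1
Majority → A

A


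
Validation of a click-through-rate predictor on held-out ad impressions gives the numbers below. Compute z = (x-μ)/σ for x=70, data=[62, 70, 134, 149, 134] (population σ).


μ = 109.8, σ = 36.2679
z = (70 - 109.8)/36.2679 = -1.0974

-1.0974


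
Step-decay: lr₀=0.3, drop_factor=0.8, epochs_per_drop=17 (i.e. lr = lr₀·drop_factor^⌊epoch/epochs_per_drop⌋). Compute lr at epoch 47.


n_drops = ⌊47/17⌋ = 2
lr = 0.3·0.8^2 = 0.3·0.64 = 0.192

0.192


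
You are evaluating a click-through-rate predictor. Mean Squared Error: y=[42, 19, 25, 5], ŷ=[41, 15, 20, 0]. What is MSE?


Squared errors: (42-41)²=1, (19-15)²=16, (25-20)²=25, (5-0)²=25
Sum = 67
MSE = 67/4 = 67/4

67/4


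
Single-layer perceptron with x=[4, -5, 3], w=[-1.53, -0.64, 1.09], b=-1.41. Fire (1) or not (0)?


z = (4)·(-1.53) + (-5)·(-0.64) + (3)·(1.09) - 1.41
  = -1.06
step(z) = 0 (z<0)

0


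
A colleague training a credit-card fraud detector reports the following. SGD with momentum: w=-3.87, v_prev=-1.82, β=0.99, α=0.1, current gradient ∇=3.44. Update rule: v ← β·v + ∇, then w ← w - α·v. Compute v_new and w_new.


v_new = 0.99·-1.82 + 3.44 = -1.8018 + 3.44 = 1.6382
w_new = -3.87 - 0.1·1.6382 = -3.87 - 0.16382 = -4.03382

v_new=1.6382, w_new=-4.03382


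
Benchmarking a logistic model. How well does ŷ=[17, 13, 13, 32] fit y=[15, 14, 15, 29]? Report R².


ȳ = 18.25
SS_res = Σ(y-ŷ)² = 18
SS_tot = Σ(y-ȳ)² = 154.75
R² = 1 - SS_res/SS_tot = 1 - 0.1163 = 0.8837

0.8837


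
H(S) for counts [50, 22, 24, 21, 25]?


Probabilities: [50/142, 22/142, 24/142, 21/142, 25/142] ≈ [0.3521, 0.1549, 0.169, 0.1479, 0.1761]
H = -((50/142)·log₂(50/142) + (22/142)·log₂(22/142) + (24/142)·log₂(24/142) + (21/142)·log₂(21/142) + (25/142)·log₂(25/142))
  = 2.2295 bits

2.2295 bits


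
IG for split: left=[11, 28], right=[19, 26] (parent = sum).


Parent = [30, 54], H_parent = 0.9403
H_left = 0.8582 (n=39), H_right = 0.9825 (n=45)
H_children = (39/84)·0.8582 + (45/84)·0.9825 = 0.9248
IG = 0.9403 - 0.9248 = 0.0155

0.0155


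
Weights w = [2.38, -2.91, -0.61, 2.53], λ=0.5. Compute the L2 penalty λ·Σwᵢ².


‖w‖₂² = (2.38)² + (-2.91)² + (-0.61)² + (2.53)²
     = 5.6644 + 8.4681 + 0.3721 + 6.4009
     = 20.9055
λ·‖w‖₂² = 0.5·20.9055 = 10.45275

10.45275


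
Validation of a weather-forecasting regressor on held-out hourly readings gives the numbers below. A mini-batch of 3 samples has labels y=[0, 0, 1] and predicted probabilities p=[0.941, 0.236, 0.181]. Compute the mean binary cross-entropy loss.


L[0] = -ln(1-0.941) = -ln(0.059) = 2.8302
L[1] = -ln(1-0.236) = -ln(0.764) = 0.2692
L[2] = -ln(0.181) = 1.7093
mean = (2.8302 + 0.2692 + 1.7093)/3 = 1.6029

1.6029


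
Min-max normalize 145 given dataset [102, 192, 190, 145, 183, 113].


min=102, max=192
(145-102)/(192-102) = 43/90 = 0.4778

0.4778


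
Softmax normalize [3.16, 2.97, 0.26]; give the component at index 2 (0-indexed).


Exponentials: e^3.16=23.5706, e^2.97=19.4919, e^0.26=1.2969
Sum = 44.3594
Softmax = [0.5314, 0.4394, 0.0292]
p[2] = 1.2969/44.3594 = 0.0292

0.0292


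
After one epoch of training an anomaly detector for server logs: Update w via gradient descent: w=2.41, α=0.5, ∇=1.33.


w_new = w - α·∇
= 2.41 - 0.5·1.33
= 2.41 - 0.665
= 1.745

1.745


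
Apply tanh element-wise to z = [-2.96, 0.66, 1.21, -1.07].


tanh(-2.96) = -0.9946
tanh(0.66) = 0.5784
tanh(1.21) = 0.8367
tanh(-1.07) = -0.7895
result = [-0.9946, 0.5784, 0.8367, -0.7895]

[-0.9946, 0.5784, 0.8367, -0.7895]


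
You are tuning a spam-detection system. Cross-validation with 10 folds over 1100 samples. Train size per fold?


Fold size = 1100/10 = 110
Training per fold = 1100 - 110 = 990

990


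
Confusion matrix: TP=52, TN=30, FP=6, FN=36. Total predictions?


Total = TP + TN + FP + FN
= 52 + 30 + 6 + 36
= 124
(Predicted positive: 58, predicted negative: 66)

124


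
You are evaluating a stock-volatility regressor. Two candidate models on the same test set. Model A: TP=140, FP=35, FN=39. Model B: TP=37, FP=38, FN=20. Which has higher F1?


Model A: P=140/175=0.8, R=140/179=0.7821, F1=2PR/(P+R)=2TP/(2TP+FP+FN)=280/354=0.791
Model B: P=37/75=0.4933, R=37/57=0.6491, F1=2PR/(P+R)=2TP/(2TP+FP+FN)=74/132=0.5606
0.791 > 0.5606 → Model A

Model A


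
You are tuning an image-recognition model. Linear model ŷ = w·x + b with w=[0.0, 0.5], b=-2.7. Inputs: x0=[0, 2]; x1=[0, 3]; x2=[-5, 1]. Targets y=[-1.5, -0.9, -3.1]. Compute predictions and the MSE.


ŷ0 = (0.0)·(0) + (0.5)·(2) - 2.7 = -1.7
ŷ1 = (0.0)·(0) + (0.5)·(3) - 2.7 = -1.2
ŷ2 = (0.0)·(-5) + (0.5)·(1) - 2.7 = -2.2
errors² = [0.04, 0.09, 0.81]
MSE = 0.9400/3 = 0.3133

0.3133


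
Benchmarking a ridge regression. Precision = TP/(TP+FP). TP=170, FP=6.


Precision = TP/(TP+FP)
= 170/(170+6)
= 170/176 = 96.59%

96.59%


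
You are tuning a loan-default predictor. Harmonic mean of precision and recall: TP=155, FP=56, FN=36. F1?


Precision = 155/211 = 0.7346
Recall = 155/191 = 0.8115
F1 = 2·P·R/(P+R) = 2·TP/(2·TP+FP+FN) = 310/(310+56+36) = 310/402 = 0.7711

0.7711


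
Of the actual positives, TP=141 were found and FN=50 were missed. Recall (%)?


Recall = TP/(TP+FN)
= 141/(141+50)
= 141/191 = 73.82%

73.82%


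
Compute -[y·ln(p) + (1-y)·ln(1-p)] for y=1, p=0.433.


BCE = -[y·ln(p) + (1-y)·ln(1-p)]
= -1·ln(0.433) - 0
= -ln(0.433) = 0.837

0.837


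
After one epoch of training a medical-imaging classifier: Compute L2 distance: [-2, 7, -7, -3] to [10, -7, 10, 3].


d = √((-2-10)² + (7+ 7)² + (-7-10)² + (-3-3)²)
  = √(144 + 196 + 289 + 36)
  = √665 = 25.7876

25.7876


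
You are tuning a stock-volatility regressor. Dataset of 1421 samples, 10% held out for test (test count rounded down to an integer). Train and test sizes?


Test = ⌊1421·10/100⌋ = 142
Train = 1421 - 142 = 1279

Train: 1279, Test: 142


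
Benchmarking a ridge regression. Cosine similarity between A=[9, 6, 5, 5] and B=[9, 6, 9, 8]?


A·B = 9·9 + 6·6 + 5·9 + 5·8 = 202
‖A‖ = √167 = 12.9228, ‖B‖ = √262 = 16.1864
cos = 202/(√167·√262) = 202/√43754 = 0.9657

0.9657


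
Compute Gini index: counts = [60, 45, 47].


Probabilities: [60/152, 45/152, 47/152] ≈ [0.3947, 0.2961, 0.3092]
Σpᵢ² = (3600 + 2025 + 2209)/152² = 7834/23104
Gini = 1 - Σpᵢ² = 1 - 7834/23104 = 0.6609

0.6609


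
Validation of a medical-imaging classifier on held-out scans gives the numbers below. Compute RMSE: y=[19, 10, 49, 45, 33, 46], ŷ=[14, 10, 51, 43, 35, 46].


MSE = 37/6 = 6.1667
RMSE = √(37/6) = 2.4833

2.4833


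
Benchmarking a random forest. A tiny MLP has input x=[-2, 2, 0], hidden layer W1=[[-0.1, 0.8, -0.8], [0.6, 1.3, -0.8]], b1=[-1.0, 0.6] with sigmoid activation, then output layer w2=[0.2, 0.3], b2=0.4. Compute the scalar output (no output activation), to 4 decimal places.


z1[0] = (-0.1)·(-2) + (0.8)·(2) + (-0.8)·(0) - 1.0 = 0.8
z1[1] = (0.6)·(-2) + (1.3)·(2) + (-0.8)·(0) + 0.6 = 2.0
h = sigmoid(z1) = [0.69, 0.8808]
output = (0.2)·(0.69) + (0.3)·(0.8808) + 0.4 = 0.8022

0.8022


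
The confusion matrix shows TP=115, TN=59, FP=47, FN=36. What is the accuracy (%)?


Accuracy = (TP+TN)/(TP+TN+FP+FN)
= (115+59)/(257)
= 174/257 = 67.7%

67.7%


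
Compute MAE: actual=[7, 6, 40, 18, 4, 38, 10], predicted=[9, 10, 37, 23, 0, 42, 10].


Absolute errors: |7-9|=2, |6-10|=4, |40-37|=3, |18-23|=5, |4-0|=4, |38-42|=4, |10-10|=0
Sum = 22
MAE = 22/7 = 22/7

22/7


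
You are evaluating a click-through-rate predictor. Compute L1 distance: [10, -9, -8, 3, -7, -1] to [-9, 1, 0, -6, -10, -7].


d = |10+ 9| + |-9-1| + |-8-0| + |3+ 6| + |-7+ 10| + |-1+ 7|
  = 19 + 10 + 8 + 9 + 3 + 6
  = 55

55


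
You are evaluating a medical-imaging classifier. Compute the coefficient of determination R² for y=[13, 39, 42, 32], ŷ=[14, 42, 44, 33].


ȳ = 31.5
SS_res = Σ(y-ŷ)² = 15
SS_tot = Σ(y-ȳ)² = 509
R² = 1 - SS_res/SS_tot = 1 - 0.0295 = 0.9705

0.9705


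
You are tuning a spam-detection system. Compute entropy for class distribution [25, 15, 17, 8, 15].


Probabilities: [25/80, 15/80, 17/80, 8/80, 15/80] ≈ [0.3125, 0.1875, 0.2125, 0.1, 0.1875]
H = -((25/80)·log₂(25/80) + (15/80)·log₂(15/80) + (17/80)·log₂(17/80) + (8/80)·log₂(8/80) + (15/80)·log₂(15/80))
  = 2.2371 bits

2.2371 bits


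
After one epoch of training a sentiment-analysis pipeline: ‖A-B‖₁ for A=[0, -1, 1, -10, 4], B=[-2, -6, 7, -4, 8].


d = |0+ 2| + |-1+ 6| + |1-7| + |-10+ 4| + |4-8|
  = 2 + 5 + 6 + 6 + 4
  = 23

23


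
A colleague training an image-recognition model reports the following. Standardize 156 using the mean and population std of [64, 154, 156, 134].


μ = 127, σ = 37.3765
z = (156 - 127)/37.3765 = 0.7759

0.7759


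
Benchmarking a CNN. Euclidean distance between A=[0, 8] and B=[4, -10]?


d = √((0-4)² + (8+ 10)²)
  = √(16 + 324)
  = √340 = 18.4391

18.4391


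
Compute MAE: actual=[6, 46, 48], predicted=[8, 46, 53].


Absolute errors: |6-8|=2, |46-46|=0, |48-53|=5
Sum = 7
MAE = 7/3 = 7/3

7/3


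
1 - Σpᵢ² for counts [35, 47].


Probabilities: [35/82, 47/82] ≈ [0.4268, 0.5732]
Σpᵢ² = (1225 + 2209)/82² = 3434/6724
Gini = 1 - Σpᵢ² = 1 - 3434/6724 = 0.4893

0.4893


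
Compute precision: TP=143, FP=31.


Precision = TP/(TP+FP)
= 143/(143+31)
= 143/174 = 82.18%

82.18%


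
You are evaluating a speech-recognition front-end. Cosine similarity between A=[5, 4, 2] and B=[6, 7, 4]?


A·B = 5·6 + 4·7 + 2·4 = 66
‖A‖ = √45 = 6.7082, ‖B‖ = √101 = 10.0499
cos = 66/(√45·√101) = 66/√4545 = 0.979

0.979


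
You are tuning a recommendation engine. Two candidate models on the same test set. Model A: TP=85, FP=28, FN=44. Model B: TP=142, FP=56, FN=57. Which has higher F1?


Model A: P=85/113=0.7522, R=85/129=0.6589, F1=2PR/(P+R)=2TP/(2TP+FP+FN)=170/242=0.7025
Model B: P=142/198=0.7172, R=142/199=0.7136, F1=2PR/(P+R)=2TP/(2TP+FP+FN)=284/397=0.7154
0.7025 < 0.7154 → Model B

Model B


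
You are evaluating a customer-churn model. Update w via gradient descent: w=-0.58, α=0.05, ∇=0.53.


w_new = w - α·∇
= -0.58 - 0.05·0.53
= -0.58 - 0.0265
= -0.6065

-0.6065


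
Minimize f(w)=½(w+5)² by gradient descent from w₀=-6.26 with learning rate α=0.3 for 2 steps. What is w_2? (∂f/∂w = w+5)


step 1: grad = -6.26+5 = -1.26; w = -6.26 - 0.3·(-1.26) = -5.882
step 2: grad = -5.882+5 = -0.882; w = -5.882 - 0.3·(-0.882) = -5.6174

-5.6174


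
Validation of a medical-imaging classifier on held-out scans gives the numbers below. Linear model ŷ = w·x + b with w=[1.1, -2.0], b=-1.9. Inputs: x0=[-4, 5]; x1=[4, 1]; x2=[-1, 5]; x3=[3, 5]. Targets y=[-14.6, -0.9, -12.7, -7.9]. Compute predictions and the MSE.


ŷ0 = (1.1)·(-4) + (-2.0)·(5) - 1.9 = -16.3
ŷ1 = (1.1)·(4) + (-2.0)·(1) - 1.9 = 0.5
ŷ2 = (1.1)·(-1) + (-2.0)·(5) - 1.9 = -13.0
ŷ3 = (1.1)·(3) + (-2.0)·(5) - 1.9 = -8.6
errors² = [2.89, 1.96, 0.09, 0.49]
MSE = 5.4300/4 = 1.3575

1.3575


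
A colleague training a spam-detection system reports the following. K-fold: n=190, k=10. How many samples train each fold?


Fold size = 190/10 = 19
Training per fold = 190 - 19 = 171

171


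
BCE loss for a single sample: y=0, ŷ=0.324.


BCE = -[y·ln(p) + (1-y)·ln(1-p)]
= -0 - 1·ln(1-0.324)
= -ln(0.676) = 0.3916

0.3916


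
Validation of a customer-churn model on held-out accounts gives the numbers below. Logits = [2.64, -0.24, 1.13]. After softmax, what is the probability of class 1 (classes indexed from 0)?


Exponentials: e^2.64=14.0132, e^-0.24=0.7866, e^1.13=3.0957
Sum = 17.8955
Softmax = [0.7831, 0.044, 0.173]
p[1] = 0.7866/17.8955 = 0.044

0.044


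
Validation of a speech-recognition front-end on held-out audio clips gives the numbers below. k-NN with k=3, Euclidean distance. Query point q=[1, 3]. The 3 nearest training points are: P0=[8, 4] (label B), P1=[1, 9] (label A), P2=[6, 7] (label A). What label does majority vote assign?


d(q,P0) = 7.0711  (label B)
d(q,P1) = 6.0  (label A)
d(q,P2) = 6.4031  (label A)
Votes: A=2, B=1
Majority → A

A


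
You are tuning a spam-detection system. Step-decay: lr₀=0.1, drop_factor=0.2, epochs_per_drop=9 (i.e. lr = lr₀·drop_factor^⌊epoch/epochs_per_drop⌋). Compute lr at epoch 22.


n_drops = ⌊22/9⌋ = 2
lr = 0.1·0.2^2 = 0.1·0.04 = 0.004

0.004


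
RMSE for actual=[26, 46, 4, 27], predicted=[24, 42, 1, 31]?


MSE = 45/4 = 11.25
RMSE = √(45/4) = 3.3541

3.3541
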